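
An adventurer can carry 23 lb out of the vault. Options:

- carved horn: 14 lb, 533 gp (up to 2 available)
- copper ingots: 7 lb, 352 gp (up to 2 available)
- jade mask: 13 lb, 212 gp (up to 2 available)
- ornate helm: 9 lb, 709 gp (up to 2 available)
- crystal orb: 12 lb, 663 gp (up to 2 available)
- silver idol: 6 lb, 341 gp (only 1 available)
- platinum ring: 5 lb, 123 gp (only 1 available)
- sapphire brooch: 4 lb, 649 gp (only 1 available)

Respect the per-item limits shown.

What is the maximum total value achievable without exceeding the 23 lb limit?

The ratio ordering already packs tightly: 2×ornate helm + sapphire brooch, 22 lb, 2067.
No other feasible combination exceeds 2067.

2067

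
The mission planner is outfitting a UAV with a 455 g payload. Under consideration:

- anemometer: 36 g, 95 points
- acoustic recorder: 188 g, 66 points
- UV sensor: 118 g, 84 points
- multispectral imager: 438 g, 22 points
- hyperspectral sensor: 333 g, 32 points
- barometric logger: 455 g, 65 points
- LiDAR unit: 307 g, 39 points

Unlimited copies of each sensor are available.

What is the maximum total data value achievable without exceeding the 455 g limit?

1140

By data value per g: anemometer 2.64, UV sensor 0.71, acoustic recorder 0.35 lead.
Taking 12×anemometer: 432 g used, 1140 in data value.
No other feasible combination exceeds 1140.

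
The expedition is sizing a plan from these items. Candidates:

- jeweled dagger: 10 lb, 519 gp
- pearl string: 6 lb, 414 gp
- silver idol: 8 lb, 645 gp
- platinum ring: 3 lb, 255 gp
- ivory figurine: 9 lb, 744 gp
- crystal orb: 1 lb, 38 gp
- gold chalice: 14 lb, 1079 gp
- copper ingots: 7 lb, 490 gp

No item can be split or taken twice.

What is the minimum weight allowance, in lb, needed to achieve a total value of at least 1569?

Minimise lb subject to total value ≥ 1569.
Taking silver idol + platinum ring + ivory figurine gives 1644 (≥ 1569) for 20 lb.
Below 20 lb the best achievable stays under 1569.

20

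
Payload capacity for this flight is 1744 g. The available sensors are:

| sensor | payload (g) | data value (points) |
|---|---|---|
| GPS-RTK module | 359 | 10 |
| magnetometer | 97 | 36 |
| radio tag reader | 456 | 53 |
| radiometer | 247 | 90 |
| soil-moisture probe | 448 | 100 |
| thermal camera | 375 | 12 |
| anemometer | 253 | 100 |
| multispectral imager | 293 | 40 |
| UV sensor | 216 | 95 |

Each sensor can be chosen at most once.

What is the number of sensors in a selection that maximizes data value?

6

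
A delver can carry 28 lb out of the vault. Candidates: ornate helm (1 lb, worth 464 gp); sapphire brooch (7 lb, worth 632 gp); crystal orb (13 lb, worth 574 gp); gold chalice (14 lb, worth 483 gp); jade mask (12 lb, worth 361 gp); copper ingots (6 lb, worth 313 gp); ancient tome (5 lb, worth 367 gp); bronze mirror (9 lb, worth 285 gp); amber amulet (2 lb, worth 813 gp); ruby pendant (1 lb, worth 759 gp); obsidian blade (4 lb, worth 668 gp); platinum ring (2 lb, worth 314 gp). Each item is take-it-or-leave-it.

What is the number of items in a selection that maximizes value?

8

The maximum value within 28 lb is 4330.
One optimal bundle: ornate helm + sapphire brooch + copper ingots + ancient tome + amber amulet + ruby pendant + obsidian blade + platinum ring (28 lb).
All optima have 8 items.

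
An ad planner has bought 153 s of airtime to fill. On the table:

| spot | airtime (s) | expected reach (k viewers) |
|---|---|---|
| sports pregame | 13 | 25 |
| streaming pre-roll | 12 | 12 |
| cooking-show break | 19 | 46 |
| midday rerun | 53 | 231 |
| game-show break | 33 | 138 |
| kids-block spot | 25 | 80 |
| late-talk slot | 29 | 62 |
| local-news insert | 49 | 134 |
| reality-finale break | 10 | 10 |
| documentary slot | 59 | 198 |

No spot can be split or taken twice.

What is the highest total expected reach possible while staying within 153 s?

Midday rerun + game-show break + documentary slot uses 145 of the 153 s and totals 567.
Runner-up sports pregame + midday rerun + game-show break + kids-block spot + late-talk slot tops out at 536.

567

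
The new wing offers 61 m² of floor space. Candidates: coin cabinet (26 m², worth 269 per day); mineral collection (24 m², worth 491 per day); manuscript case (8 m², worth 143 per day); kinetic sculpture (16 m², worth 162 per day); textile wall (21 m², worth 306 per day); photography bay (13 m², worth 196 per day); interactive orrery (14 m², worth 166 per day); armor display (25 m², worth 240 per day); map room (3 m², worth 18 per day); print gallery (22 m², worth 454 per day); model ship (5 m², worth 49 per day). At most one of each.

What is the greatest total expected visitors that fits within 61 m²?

1141

By expected visitors per m²: print gallery 20.64, mineral collection 20.46, manuscript case 17.88, photography bay 15.08 lead.
Filling by ratio: mineral collection + manuscript case + print gallery + model ship for 1137, with 2 m² left unused.
Dropping manuscript case and model ship frees 13 m²; slotting in photography bay (13 m²) lifts the total to 1141 at 59 m².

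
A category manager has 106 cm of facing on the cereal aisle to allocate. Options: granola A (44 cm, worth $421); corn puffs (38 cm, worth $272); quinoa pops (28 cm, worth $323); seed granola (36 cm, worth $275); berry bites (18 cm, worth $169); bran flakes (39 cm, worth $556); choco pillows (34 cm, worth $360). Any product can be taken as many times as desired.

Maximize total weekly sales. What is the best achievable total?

1435

Ranking by ratio (weekly sales/cm): bran flakes 14.26, quinoa pops 11.54, choco pillows 10.59.
Quinoa pops + 2×bran flakes uses 106 of the 106 cm and totals 1435.
That's the maximum — no swap from here does better than 1435.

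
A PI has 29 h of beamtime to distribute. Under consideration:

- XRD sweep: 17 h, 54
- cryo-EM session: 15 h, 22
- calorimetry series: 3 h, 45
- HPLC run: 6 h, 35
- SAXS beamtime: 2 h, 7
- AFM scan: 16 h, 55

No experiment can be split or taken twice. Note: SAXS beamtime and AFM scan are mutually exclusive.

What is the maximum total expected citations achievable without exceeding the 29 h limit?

141

XRD sweep + calorimetry series + HPLC run + SAXS beamtime uses 28 of the 29 h and totals 141.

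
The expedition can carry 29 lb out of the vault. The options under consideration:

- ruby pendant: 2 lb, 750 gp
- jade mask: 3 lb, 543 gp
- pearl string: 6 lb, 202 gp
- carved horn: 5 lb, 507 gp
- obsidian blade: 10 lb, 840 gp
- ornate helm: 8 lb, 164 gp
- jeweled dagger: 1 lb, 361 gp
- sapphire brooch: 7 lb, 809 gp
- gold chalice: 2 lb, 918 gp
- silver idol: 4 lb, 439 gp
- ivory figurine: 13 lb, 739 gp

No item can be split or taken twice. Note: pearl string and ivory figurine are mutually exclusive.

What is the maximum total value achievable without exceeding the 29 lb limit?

Ranking by ratio (value/lb): gold chalice 459.00, ruby pendant 375.00, jeweled dagger 361.00.
The ratio heuristic lands on ruby pendant + jade mask + carved horn + jeweled dagger + sapphire brooch + gold chalice + silver idol (4327) but leaves 5 lb idle.
The 5 lb tied up in carved horn is better spent on obsidian blade — total rises to 4660 (29 lb).
Next best is ruby pendant + jade mask + carved horn + obsidian blade + sapphire brooch + gold chalice at 4367 (29 lb) — short by 293.

4660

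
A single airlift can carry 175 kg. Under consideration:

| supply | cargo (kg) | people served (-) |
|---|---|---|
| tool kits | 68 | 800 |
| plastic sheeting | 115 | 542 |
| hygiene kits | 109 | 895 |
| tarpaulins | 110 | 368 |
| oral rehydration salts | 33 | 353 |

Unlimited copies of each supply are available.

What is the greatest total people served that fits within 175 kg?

1953

By people served per kg: tool kits 11.76, oral rehydration salts 10.70, hygiene kits 8.21, plastic sheeting 4.71 lead.
Taking 2×tool kits + oral rehydration salts: 169 kg used, 1953 in people served.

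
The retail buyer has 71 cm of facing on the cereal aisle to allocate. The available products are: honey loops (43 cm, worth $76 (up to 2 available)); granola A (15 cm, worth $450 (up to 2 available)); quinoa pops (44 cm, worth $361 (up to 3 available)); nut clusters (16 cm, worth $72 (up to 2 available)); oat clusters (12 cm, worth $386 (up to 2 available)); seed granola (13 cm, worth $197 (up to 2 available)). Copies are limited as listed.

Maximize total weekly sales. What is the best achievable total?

Taking 2×granola A + 2×oat clusters + seed granola: 67 cm used, 1869 in weekly sales.
No other feasible combination exceeds 1869.

1869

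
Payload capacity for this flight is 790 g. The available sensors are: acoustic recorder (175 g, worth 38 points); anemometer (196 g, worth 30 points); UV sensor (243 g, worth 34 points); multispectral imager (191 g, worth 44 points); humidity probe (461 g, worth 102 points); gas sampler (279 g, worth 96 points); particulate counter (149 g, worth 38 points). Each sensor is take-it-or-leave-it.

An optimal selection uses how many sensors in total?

2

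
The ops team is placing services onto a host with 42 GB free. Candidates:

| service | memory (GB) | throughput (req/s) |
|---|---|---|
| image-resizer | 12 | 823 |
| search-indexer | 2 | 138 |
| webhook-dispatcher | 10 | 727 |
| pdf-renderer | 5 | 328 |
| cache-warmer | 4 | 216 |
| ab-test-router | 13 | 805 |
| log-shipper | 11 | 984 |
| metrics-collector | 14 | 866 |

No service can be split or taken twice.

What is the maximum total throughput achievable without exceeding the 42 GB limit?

Filling by ratio: image-resizer + search-indexer + webhook-dispatcher + pdf-renderer + log-shipper for 3000, with 2 GB left unused.
Dropping search-indexer frees 2 GB; slotting in cache-warmer (4 GB) lifts the total to 3078 at 42 GB.

3078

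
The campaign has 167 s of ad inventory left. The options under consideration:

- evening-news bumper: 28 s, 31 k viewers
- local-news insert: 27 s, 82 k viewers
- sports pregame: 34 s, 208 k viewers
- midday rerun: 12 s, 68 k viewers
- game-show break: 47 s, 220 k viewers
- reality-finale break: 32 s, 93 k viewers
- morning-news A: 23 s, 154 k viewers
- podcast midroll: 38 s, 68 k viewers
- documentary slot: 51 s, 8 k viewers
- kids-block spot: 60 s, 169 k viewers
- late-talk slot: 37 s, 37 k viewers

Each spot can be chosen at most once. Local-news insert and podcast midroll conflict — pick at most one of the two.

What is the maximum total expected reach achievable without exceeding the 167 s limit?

757

Density check — morning-news A 6.70, sports pregame 6.12, midday rerun 5.67 are the best per s.
Greedy by ratio would take local-news insert + sports pregame + midday rerun + game-show break + morning-news A: 143 s used, total 732.
Replace midday rerun with reality-finale break: the trade gains 25 net, giving 757 at 163 s.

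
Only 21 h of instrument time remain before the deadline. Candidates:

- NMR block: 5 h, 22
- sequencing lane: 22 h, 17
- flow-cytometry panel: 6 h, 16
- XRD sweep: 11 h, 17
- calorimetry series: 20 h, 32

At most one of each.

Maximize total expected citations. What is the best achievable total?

A density-first pass picks NMR block + flow-cytometry panel — 38 at 11 h.
Dropping flow-cytometry panel frees 6 h; slotting in XRD sweep (11 h) lifts the total to 39 at 16 h.
Every other selection either busts 21 h or fails to beat 39.

39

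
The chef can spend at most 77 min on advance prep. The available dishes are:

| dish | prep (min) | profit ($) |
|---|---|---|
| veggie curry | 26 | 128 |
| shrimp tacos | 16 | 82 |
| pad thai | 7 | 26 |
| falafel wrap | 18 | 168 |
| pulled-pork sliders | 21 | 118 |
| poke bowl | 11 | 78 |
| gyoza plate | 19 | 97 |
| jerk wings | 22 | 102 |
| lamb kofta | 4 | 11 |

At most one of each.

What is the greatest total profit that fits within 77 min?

492

Greedy by ratio would take shrimp tacos + pad thai + falafel wrap + pulled-pork sliders + poke bowl + lamb kofta: 77 min used, total 483.
The 27 min tied up in shrimp tacos and pad thai and lamb kofta is better spent on veggie curry — total rises to 492 (76 min).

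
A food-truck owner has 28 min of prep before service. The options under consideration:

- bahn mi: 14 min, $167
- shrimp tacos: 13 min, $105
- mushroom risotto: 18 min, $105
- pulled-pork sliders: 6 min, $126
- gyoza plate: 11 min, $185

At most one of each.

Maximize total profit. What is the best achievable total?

352

Density check — pulled-pork sliders 21.00, gyoza plate 16.82, bahn mi 11.93 are the best per min.
A density-first pass picks pulled-pork sliders + gyoza plate — 311 at 17 min.
Dropping pulled-pork sliders frees 6 min; slotting in bahn mi (14 min) lifts the total to 352 at 25 min.
Next best is pulled-pork sliders + gyoza plate at 311 (17 min) — short by 41.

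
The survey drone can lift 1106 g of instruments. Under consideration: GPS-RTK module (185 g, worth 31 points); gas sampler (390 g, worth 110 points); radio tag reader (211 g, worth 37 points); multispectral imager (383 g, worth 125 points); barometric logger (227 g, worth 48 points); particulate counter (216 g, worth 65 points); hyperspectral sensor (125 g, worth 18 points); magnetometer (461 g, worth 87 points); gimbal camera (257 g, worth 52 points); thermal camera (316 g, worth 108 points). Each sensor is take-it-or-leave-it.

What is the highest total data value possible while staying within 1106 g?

343

Density check — thermal camera 0.34, multispectral imager 0.33, particulate counter 0.30, gas sampler 0.28 are the best per g.
A density-first pass picks GPS-RTK module + multispectral imager + particulate counter + thermal camera — 329 at 1100 g.
Dropping GPS-RTK module and particulate counter frees 401 g; slotting in gas sampler (390 g) lifts the total to 343 at 1089 g.
The spare 17 g is too small for any remaining sensor, and no exchange beats 343.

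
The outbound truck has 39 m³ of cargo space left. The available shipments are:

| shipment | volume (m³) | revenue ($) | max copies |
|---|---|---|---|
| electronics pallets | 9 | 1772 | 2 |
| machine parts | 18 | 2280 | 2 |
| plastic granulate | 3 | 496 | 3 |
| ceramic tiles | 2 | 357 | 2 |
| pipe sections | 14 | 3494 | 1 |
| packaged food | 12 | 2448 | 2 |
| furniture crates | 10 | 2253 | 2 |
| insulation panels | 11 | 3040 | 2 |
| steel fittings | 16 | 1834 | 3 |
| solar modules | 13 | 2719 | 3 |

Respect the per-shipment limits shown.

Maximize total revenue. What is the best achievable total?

10070

Greedy by ratio would take ceramic tiles + pipe sections + 2×insulation panels: 38 m³ used, total 9931.
The 2 m³ tied up in ceramic tiles is better spent on plastic granulate — total rises to 10070 (39 m³).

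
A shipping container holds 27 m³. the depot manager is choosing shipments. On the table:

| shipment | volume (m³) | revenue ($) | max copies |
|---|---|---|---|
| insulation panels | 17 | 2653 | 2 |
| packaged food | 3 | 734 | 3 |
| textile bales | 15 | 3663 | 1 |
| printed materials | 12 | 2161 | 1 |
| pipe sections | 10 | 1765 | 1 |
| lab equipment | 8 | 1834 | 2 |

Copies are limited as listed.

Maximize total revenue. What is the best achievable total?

6231

By revenue per m³: packaged food 244.67, textile bales 244.20, lab equipment 229.25 lead.
Taking the top-ratio shipments first gives 3×packaged food + textile bales for 5865 (24 m³).
Replace 2×packaged food with lab equipment: the trade gains 366 net, giving 6231 at 26 m³.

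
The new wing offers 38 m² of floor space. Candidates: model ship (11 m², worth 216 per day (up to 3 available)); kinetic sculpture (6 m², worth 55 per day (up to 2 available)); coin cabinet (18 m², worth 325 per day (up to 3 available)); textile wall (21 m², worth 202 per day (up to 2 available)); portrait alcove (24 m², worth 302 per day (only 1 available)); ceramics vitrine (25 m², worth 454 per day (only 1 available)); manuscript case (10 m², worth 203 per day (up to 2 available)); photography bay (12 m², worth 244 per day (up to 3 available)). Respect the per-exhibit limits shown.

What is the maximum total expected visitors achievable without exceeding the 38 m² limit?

732

3×photography bay uses 36 of the 38 m² and totals 732.
The spare 2 m² is too small for any remaining exhibit, and no exchange beats 732.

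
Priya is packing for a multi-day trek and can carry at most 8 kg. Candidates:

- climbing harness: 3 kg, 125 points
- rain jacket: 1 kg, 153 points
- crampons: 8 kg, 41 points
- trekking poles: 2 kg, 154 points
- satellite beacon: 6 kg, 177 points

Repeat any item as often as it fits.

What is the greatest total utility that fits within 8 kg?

1224

By utility per kg: rain jacket 153.00, trekking poles 77.00, climbing harness 41.67, satellite beacon 29.50 lead.
Taking 8×rain jacket: 8 kg used, 1224 in utility.
No other feasible combination exceeds 1224.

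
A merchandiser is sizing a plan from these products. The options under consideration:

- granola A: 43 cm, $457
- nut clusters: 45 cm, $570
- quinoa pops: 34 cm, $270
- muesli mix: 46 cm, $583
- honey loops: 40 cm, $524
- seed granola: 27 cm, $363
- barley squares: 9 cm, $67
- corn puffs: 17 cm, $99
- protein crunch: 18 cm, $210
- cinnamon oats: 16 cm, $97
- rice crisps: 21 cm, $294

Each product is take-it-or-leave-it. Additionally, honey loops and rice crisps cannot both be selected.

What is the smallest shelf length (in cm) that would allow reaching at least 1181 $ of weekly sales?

Minimise cm subject to total weekly sales ≥ 1181.
nut clusters + seed granola + rice crisps: 1227 weekly sales at 93 cm.
No combination under 93 cm hits 1181.

93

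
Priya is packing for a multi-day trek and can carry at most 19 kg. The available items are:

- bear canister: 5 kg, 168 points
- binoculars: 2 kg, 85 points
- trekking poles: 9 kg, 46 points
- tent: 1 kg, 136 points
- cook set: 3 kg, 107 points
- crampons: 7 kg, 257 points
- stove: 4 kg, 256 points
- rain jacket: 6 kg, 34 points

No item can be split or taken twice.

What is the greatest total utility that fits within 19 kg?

Density check — tent 136.00, stove 64.00, binoculars 42.50 are the best per kg.
The ratio heuristic lands on binoculars + tent + cook set + crampons + stove (841) but leaves 2 kg idle.
Replace cook set with bear canister: the trade gains 61 net, giving 902 at 19 kg.

902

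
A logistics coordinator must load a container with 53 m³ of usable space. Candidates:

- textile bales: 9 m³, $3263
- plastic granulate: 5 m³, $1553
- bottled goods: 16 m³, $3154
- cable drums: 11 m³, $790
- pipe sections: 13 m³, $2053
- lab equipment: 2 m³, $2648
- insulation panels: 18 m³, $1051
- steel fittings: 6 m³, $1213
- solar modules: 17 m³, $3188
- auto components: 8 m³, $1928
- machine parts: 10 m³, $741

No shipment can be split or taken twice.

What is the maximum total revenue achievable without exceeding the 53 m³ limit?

Density check — lab equipment 1324.00, textile bales 362.56, plastic granulate 310.60, auto components 241.00 are the best per m³.
A density-first pass picks textile bales + plastic granulate + bottled goods + lab equipment + steel fittings + auto components — 13759 at 46 m³.
Dropping steel fittings frees 6 m³; slotting in pipe sections (13 m³) lifts the total to 14599 at 53 m³.

14599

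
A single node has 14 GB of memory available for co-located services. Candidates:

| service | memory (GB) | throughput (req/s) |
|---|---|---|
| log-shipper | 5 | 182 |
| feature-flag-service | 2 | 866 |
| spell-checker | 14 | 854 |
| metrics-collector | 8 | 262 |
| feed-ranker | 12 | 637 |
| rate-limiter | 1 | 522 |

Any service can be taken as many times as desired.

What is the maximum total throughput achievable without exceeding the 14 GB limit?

7308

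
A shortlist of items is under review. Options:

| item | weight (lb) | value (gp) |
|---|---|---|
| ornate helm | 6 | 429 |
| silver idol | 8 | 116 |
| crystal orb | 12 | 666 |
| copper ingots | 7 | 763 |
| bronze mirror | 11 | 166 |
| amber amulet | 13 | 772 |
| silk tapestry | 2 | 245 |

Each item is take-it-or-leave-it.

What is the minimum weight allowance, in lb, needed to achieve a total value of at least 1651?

21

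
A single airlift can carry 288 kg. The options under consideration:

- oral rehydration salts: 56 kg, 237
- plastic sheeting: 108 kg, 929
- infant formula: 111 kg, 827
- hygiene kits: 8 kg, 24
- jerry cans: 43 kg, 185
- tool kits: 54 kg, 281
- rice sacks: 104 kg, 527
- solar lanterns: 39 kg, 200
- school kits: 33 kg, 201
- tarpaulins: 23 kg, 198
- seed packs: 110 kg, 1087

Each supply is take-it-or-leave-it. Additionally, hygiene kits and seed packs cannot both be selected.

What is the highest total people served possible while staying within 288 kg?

Best packing: plastic sheeting + school kits + tarpaulins + seed packs — 274 kg, 2415 total.
Runner-up plastic sheeting + solar lanterns + tarpaulins + seed packs tops out at 2414.

2415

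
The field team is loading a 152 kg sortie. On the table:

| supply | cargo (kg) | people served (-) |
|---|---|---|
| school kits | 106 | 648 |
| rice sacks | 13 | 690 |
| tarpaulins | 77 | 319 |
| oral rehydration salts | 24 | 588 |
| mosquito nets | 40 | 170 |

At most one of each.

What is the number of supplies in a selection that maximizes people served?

Optimal total is 1926.
school kits + rice sacks + oral rehydration salts hits 1926 at 143 kg.
Every optimal selection uses 3 supplies.

3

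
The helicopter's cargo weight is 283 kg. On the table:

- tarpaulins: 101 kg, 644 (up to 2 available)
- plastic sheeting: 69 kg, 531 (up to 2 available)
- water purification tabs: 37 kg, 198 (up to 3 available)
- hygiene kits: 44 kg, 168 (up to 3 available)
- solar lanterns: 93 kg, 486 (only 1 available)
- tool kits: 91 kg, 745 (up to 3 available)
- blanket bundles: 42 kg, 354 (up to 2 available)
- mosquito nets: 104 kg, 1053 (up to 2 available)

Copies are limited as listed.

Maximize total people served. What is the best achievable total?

Greedy by ratio would take blanket bundles + 2×mosquito nets: 250 kg used, total 2460.
Dropping blanket bundles frees 42 kg; slotting in plastic sheeting (69 kg) lifts the total to 2637 at 277 kg.
No other feasible combination exceeds 2637.

2637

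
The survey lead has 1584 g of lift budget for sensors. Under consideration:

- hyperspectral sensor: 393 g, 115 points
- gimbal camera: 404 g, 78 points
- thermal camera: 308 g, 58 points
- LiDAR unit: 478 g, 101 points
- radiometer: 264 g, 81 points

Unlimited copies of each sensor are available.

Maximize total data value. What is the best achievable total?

486

Best packing: 6×radiometer — 1584 g, 486 total.
Every other selection either busts 1584 g or fails to beat 486.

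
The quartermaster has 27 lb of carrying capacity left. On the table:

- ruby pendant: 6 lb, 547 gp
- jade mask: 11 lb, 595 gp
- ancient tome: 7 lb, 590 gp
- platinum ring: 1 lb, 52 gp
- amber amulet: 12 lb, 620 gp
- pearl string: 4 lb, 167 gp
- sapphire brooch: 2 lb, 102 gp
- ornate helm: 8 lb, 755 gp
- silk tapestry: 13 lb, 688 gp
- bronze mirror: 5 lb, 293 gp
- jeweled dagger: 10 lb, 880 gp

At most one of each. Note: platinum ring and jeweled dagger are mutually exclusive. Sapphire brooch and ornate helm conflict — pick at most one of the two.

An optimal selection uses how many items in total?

5

The maximum value within 27 lb is 2237.
For example ruby pendant + ancient tome + platinum ring + ornate helm + bronze mirror achieves it, using 27 lb.
All optima have 5 items.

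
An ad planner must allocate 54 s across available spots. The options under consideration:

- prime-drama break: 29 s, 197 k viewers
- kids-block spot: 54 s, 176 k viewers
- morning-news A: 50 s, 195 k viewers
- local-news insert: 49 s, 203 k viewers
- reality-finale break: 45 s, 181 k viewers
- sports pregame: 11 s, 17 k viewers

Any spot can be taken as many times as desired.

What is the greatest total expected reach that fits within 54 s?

Best packing: prime-drama break + 2×sports pregame — 51 s, 231 total.
Every other selection either busts 54 s or fails to beat 231.

231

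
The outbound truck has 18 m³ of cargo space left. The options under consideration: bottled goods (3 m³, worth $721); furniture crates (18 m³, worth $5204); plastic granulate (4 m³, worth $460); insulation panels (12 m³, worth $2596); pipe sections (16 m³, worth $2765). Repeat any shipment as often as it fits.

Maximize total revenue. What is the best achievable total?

Furniture crates uses 18 of the 18 m³ and totals 5204.

5204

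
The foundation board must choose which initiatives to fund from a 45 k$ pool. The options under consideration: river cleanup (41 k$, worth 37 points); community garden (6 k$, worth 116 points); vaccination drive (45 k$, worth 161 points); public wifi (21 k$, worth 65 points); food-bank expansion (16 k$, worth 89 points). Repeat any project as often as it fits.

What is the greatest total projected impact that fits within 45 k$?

Taking 7×community garden: 42 k$ used, 812 in projected impact.
The spare 3 k$ is too small for any remaining project, and no exchange beats 812.

812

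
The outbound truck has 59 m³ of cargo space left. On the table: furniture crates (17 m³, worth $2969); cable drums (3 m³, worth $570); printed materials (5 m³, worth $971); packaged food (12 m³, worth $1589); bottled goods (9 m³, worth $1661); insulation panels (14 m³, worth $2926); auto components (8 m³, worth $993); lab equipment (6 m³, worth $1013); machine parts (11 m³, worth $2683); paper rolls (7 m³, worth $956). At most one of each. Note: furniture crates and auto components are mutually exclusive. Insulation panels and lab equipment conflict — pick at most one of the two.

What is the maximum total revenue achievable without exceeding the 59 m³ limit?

11780

The ratio ordering already packs tightly: furniture crates + cable drums + printed materials + bottled goods + insulation panels + machine parts, 59 m³, 11780.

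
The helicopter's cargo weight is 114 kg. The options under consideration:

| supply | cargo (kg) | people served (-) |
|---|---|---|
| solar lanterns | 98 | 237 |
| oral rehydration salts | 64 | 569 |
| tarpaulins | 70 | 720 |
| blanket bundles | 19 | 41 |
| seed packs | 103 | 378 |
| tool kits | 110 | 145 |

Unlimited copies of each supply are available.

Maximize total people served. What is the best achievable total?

Tarpaulins + 2×blanket bundles uses 108 of the 114 kg and totals 802.
Every other selection either busts 114 kg or fails to beat 802.

802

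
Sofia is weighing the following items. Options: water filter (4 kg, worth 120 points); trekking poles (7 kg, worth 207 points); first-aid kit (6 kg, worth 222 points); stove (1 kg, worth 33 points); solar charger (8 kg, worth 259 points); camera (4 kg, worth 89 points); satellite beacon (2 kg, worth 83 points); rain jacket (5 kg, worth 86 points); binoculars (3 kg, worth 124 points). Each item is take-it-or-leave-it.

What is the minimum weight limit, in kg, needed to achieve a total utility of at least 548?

Minimise kg subject to total utility ≥ 548.
Taking water filter + first-aid kit + satellite beacon + binoculars gives 549 (≥ 548) for 15 kg.
Below 15 kg the best achievable stays under 548.

15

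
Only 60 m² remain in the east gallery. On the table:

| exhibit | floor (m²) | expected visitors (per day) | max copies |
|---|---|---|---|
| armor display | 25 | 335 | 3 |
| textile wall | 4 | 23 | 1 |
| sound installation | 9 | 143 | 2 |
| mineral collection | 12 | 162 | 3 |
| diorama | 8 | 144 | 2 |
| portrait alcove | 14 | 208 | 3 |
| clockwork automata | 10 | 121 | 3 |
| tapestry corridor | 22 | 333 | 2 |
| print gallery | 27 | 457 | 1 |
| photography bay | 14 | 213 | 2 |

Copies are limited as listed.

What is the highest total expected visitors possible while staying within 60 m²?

Ranking by ratio (expected visitors/m²): diorama 18.00, print gallery 16.93, sound installation 15.89.
Taking the top-ratio exhibits first gives textile wall + sound installation + 2×diorama + print gallery for 911 (56 m²).
The 13 m² tied up in textile wall and sound installation is better spent on photography bay — total rises to 958 (57 m²).
Every other selection either busts 60 m² or exceeds an availability limit or fails to beat 958.

958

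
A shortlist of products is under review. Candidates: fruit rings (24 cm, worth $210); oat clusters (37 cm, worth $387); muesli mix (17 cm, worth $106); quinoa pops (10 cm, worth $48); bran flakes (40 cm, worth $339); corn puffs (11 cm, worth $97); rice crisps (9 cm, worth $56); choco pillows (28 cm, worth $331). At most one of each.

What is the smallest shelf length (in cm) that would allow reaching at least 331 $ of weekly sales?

28

Need the lightest bundle worth ≥ 331.
choco pillows: 331 weekly sales at 28 cm.
Any bundle with less than 28 cm falls short of 331.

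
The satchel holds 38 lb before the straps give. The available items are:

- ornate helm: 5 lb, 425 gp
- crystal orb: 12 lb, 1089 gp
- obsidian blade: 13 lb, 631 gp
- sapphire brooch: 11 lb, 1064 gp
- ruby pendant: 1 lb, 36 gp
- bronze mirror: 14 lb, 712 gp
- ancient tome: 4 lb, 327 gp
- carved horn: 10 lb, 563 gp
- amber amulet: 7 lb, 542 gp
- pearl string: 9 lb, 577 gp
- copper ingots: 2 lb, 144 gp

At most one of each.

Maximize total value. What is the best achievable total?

By value per lb: sapphire brooch 96.73, crystal orb 90.75, ornate helm 85.00, ancient tome 81.75 lead.
Filling by ratio: ornate helm + crystal orb + sapphire brooch + ruby pendant + ancient tome + copper ingots for 3085, with 3 lb left unused.
Dropping ancient tome frees 4 lb; slotting in amber amulet (7 lb) lifts the total to 3300 at 38 lb.
Every other selection either busts 38 lb or fails to beat 3300.

3300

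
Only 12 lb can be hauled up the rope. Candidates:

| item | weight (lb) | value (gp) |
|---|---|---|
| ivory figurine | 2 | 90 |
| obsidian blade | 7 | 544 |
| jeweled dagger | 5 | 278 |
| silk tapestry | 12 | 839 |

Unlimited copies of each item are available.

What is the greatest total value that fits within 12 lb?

Density check — obsidian blade 77.71, silk tapestry 69.92, jeweled dagger 55.60, ivory figurine 45.00 are the best per lb.
Taking the top-ratio items first gives obsidian blade + jeweled dagger for 822 (12 lb).
Replace obsidian blade and jeweled dagger with silk tapestry: the trade gains 17 net, giving 839 at 12 lb.

839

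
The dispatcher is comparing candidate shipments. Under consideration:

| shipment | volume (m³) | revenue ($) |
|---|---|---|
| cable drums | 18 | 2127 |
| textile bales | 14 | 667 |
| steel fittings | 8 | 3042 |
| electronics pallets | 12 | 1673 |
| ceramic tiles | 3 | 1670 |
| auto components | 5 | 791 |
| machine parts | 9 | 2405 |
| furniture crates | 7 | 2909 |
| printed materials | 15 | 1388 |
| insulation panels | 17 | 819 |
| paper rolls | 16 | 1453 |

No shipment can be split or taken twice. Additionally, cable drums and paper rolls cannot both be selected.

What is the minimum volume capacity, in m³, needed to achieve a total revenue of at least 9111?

27

Minimise m³ subject to total revenue ≥ 9111.
Taking steel fittings + ceramic tiles + machine parts + furniture crates gives 10026 (≥ 9111) for 27 m³.
Any bundle with less than 27 m³ falls short of 9111.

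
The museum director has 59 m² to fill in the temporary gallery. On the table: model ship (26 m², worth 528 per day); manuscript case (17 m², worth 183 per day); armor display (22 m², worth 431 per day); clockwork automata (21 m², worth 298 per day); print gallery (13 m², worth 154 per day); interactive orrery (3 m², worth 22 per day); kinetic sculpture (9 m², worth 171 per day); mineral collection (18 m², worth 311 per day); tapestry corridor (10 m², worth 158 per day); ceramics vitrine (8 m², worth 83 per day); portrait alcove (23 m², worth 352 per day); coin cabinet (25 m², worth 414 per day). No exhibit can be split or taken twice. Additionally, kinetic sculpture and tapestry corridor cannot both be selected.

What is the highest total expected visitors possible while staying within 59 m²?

Taking model ship + armor display + kinetic sculpture: 57 m² used, 1130 in expected visitors.
Next best is model ship + armor display + tapestry corridor at 1117 (58 m²) — short by 13.

1130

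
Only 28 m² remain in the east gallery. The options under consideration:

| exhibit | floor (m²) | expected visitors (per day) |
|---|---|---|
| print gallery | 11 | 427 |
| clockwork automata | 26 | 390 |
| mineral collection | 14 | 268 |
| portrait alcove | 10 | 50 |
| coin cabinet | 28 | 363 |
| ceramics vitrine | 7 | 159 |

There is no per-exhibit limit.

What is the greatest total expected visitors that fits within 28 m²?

854

Best packing: 2×print gallery — 22 m², 854 total.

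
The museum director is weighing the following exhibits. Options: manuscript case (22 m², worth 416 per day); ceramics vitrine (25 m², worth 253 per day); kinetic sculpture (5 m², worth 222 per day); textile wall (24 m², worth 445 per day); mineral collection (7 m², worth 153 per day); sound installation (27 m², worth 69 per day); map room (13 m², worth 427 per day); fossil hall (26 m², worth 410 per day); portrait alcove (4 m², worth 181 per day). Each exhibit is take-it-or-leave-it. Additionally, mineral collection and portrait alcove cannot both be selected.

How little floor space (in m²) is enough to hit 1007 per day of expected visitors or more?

Minimise m² subject to total expected visitors ≥ 1007.
Taking manuscript case + map room + portrait alcove gives 1024 (≥ 1007) for 39 m².
No combination under 39 m² hits 1007.

39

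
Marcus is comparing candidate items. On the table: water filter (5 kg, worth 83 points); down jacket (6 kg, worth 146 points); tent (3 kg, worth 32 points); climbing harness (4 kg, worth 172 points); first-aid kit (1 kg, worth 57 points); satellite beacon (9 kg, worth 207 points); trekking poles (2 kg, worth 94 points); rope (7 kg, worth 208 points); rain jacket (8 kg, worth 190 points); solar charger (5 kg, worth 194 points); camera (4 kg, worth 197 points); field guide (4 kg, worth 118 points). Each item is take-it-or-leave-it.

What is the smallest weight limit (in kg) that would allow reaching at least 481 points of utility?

11

Minimise kg subject to total utility ≥ 481.
climbing harness + first-aid kit + trekking poles + camera: 520 utility at 11 kg.
Below 11 kg the best achievable stays under 481.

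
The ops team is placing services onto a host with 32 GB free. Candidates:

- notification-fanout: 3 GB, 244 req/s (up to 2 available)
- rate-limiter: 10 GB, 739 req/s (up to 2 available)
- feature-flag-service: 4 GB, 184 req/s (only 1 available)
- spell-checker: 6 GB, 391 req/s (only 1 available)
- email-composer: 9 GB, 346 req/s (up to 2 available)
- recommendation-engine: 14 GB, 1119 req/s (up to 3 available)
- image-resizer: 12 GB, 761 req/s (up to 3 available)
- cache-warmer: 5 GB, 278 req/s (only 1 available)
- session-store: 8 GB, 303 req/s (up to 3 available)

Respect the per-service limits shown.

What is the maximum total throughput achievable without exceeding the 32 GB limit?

By throughput per GB: notification-fanout 81.33, recommendation-engine 79.93, rate-limiter 73.90, spell-checker 65.17 lead.
The ratio heuristic lands on 2×notification-fanout + rate-limiter + recommendation-engine (2346) but leaves 2 GB idle.
The 13 GB tied up in notification-fanout and rate-limiter is better spent on recommendation-engine — total rises to 2482 (31 GB).
That's the maximum — no swap from here does better than 2482.

2482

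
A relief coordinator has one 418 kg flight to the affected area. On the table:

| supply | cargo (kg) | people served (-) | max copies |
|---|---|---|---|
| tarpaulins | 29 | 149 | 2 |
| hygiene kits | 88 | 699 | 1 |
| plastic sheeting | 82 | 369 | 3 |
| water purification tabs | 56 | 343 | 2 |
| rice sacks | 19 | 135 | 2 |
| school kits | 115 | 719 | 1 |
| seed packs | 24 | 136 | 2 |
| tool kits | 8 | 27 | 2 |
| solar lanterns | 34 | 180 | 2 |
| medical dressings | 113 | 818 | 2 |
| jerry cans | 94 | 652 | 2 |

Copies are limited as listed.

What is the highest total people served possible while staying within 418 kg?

Ranking by ratio (people served/kg): hygiene kits 7.94, medical dressings 7.24, rice sacks 7.11, jerry cans 6.94.
A density-first pass picks hygiene kits + water purification tabs + 2×rice sacks + tool kits + 2×medical dressings — 2975 at 416 kg.
Dropping water purification tabs and 2×rice sacks frees 94 kg; slotting in jerry cans (94 kg) lifts the total to 3014 at 416 kg.
Every other selection either busts 418 kg or exceeds an availability limit or fails to beat 3014.

3014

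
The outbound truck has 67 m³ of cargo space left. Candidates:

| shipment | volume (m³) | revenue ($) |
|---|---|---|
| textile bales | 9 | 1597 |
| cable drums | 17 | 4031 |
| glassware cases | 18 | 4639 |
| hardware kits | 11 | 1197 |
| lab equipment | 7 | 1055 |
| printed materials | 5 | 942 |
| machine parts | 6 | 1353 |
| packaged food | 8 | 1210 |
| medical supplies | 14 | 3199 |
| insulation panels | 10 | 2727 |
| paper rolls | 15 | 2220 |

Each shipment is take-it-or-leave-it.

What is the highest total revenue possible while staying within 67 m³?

By revenue per m³: insulation panels 272.70, glassware cases 257.72, cable drums 237.12, medical supplies 228.50 lead.
Taking cable drums + glassware cases + machine parts + medical supplies + insulation panels: 65 m³ used, 15949 in revenue.
Nothing else within 67 m³ beats 15949.

15949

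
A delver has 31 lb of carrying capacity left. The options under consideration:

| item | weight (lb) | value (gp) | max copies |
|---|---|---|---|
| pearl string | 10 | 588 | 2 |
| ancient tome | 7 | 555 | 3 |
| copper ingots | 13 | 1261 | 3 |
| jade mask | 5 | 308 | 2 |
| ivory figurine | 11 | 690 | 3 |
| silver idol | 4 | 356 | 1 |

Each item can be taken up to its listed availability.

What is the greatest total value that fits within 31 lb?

2878

Ranking by ratio (value/lb): copper ingots 97.00, silver idol 89.00, ancient tome 79.29.
Best packing: 2×copper ingots + silver idol — 30 lb, 2878 total.
Every other selection either busts 31 lb or exceeds an availability limit or fails to beat 2878.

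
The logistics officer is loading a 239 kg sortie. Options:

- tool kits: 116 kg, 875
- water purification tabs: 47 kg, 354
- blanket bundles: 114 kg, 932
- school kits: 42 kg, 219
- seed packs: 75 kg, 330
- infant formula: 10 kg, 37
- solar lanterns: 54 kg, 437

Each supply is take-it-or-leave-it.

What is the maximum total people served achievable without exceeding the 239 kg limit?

1807

Greedy by ratio would take water purification tabs + blanket bundles + infant formula + solar lanterns: 225 kg used, total 1760.
Dropping water purification tabs and infant formula and solar lanterns frees 111 kg; slotting in tool kits (116 kg) lifts the total to 1807 at 230 kg.
An exhaustive check of the 128 subsets confirms 1807.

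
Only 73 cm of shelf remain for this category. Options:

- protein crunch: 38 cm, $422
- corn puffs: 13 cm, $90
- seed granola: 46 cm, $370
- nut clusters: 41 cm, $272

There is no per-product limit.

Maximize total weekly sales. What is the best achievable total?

602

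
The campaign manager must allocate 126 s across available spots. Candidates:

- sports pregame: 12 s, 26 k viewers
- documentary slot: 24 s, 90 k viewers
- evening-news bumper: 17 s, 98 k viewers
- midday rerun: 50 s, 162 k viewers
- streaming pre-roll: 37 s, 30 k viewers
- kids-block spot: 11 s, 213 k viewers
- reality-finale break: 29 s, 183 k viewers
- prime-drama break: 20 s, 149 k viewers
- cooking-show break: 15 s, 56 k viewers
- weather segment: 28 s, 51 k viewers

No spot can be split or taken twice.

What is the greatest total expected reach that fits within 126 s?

789

Best packing: documentary slot + evening-news bumper + kids-block spot + reality-finale break + prime-drama break + cooking-show break — 116 s, 789 total.
That's the maximum — no swap from here does better than 789.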